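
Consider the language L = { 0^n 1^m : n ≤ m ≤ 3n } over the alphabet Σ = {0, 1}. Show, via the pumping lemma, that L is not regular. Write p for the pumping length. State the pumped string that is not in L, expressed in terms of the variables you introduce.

Assume L is regular; let p be its pumping constant.
Take w = 0^p 1^p ∈ L (since p ≤ p ≤ 3p), with |w| = 2p ≥ p.
The pumping lemma gives a decomposition w = xyz where |xy| ≤ p and |y| > 0.
Because |xy| ≤ p and w begins with p copies of 0, we have y = 0^k with 1 ≤ k ≤ p.
Pump with i = 2: xy^2z = 0^{p+k} 1^p. Now n = p+k > p = m, so the condition n ≤ m fails. Thus xy^2z ∉ L.
This contradicts the pumping lemma, so L is not regular.

0^{p+k} 1^p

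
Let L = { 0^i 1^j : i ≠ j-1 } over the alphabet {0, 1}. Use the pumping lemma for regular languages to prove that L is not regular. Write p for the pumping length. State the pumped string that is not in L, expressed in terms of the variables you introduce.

Toward a contradiction, assume L is regular with pumping length p.
Choose w = 0^p 1^{p+p!+1}. Since p ≠ (p+p!+1)-1 = p+p!, w ∈ L; and |w| ≥ p.
Write w = xyz as guaranteed by the lemma, with |xy| ≤ p and |y| ≥ 1.
The first p characters of w are 0's, so xy (and hence y) consists only of 0's. Write y = 0^k, 1 ≤ k ≤ p.
Since 1 ≤ k ≤ p, k divides p!; set t = 1 + p!/k. Then xy^t z has p + (p!/k)·k = p + p! copies of 0. Now the 0-count is p+p! and (1-count)-1 = (p+p!+1)-1 = p+p!, so i ≠ j-1 fails. So xy^t z = 0^{p+p!} 1^{p+p!+1} ∉ L.
Contradiction. Therefore L is not regular.

0^{p+p!} 1^{p+p!+1}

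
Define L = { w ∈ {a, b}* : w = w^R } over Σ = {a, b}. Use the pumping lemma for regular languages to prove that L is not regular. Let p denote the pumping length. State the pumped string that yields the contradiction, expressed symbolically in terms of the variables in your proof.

Assume L is regular. Let p be the pumping length given by the pumping lemma.
Take w = a^p b a^p, a palindrome of length 2p+1 ≥ p.
The pumping lemma gives a decomposition w = xyz where |xy| ≤ p and y is nonempty.
The first p characters of w are a's, so xy (and hence y) consists only of a's. Write y = a^k, 1 ≤ k ≤ p.
Pump with i = 2: xy^2z = a^{p+k} b a^p. Its reverse is a^p b a^{p+k}, which differs from xy^2z since k ≥ 1. So xy^2z is not a palindrome and xy^2z ∉ L.
Contradiction. Therefore L is not regular.

a^{p+k} b a^p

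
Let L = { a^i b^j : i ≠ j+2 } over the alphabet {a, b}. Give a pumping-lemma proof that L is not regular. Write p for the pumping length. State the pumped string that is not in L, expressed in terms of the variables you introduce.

Assume L is regular. Let p be the pumping length given by the pumping lemma.
Choose w = a^p b^{p+p!-2}. Since p ≠ (p+p!-2)+2 = p+p!, w ∈ L; and |w| ≥ p.
Write w = xyz as guaranteed by the lemma, with |xy| ≤ p and |y| ≥ 1.
Because |xy| ≤ p and w begins with p copies of a, we have y = a^k with 1 ≤ k ≤ p.
Since 1 ≤ k ≤ p, k divides p!; set t = 1 + p!/k. Then xy^t z has p + (p!/k)·k = p + p! copies of a. Now the a-count is p+p! and (b-count)+2 = (p+p!-2)+2 = p+p!, so i ≠ j+2 fails. So xy^t z = a^{p+p!} b^{p+p!-2} ∉ L.
Contradiction. Therefore L is not regular.

a^{p+p!} b^{p+p!-2}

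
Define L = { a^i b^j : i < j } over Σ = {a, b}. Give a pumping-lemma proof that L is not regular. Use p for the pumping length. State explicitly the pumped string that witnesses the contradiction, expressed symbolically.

Suppose for contradiction that L is regular, and let p be the pumping length.
Choose w = a^p b^{p+1} ∈ L, with |w| = 2p+1 ≥ p.
Write w = xyz as guaranteed by the lemma, with |xy| ≤ p and |y| ≥ 1.
The first p characters of w are a's, so xy (and hence y) consists only of a's. Write y = a^k, 1 ≤ k ≤ p.
Consider xy^2z = a^{p+k} b^{p+1}. Since k ≥ 1, the a-count p+k is at least p+1, so i < j fails; thus xy^2z ∉ L.
This contradicts the pumping lemma, so L is not regular.

a^{p+k} b^{p+1}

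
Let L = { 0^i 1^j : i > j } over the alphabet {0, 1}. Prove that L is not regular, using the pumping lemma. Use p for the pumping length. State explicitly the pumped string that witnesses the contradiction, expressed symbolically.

Assume L is regular. Let p be the pumping length given by the pumping lemma.
Choose w = 0^{p+1} 1^p ∈ L, with |w| = 2p+1 ≥ p.
By the pumping lemma, w = xyz with |xy| ≤ p and |y| ≥ 1.
Since the first p symbols of w are all 0's and |xy| ≤ p, y lies entirely in the leading 0-block: y = 0^k for some k with 1 ≤ k ≤ p.
Consider xy^0z = xz = 0^{p+1-k} 1^p. Since k ≥ 1, the 0-count p+1-k is at most p, so i > j fails; thus xz ∉ L.
This contradicts the pumping lemma, so L is not regular.

0^{p+1-k} 1^p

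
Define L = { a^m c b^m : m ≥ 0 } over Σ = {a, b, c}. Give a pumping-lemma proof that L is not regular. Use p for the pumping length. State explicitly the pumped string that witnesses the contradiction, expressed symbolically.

a^{p+k} c b^p

Assume L is regular. Let p be the pumping length given by the pumping lemma.
Take w = a^p c b^p ∈ L with |w| = 2p+1 ≥ p.
By the pumping lemma, w = xyz with |xy| ≤ p and |y| ≥ 1.
The first p characters of w are a's, so xy (and hence y) consists only of a's. Write y = a^k, 1 ≤ k ≤ p.
Pump with i = 2: xy^2z = a^{p+k} c b^p, which would require p+k = p. But k ≥ 1, so xy^2z ∉ L.
This is a contradiction; hence L is not regular.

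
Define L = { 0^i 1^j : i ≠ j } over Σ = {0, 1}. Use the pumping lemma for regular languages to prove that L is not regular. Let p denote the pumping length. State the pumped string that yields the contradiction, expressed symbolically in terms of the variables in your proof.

Assume L is regular. Let p be the pumping length given by the pumping lemma.
Choose w = 0^p 1^{p+p!}. Since p ≠ p+p!, w ∈ L; and |w| ≥ p.
By the pumping lemma, w = xyz with |xy| ≤ p and y is nonempty.
Since the first p symbols of w are all 0's and |xy| ≤ p, y lies entirely in the leading 0-block: y = 0^k for some k with 1 ≤ k ≤ p.
Since 1 ≤ k ≤ p, k divides p!; set t = 1 + p!/k. Then xy^t z has p + (p!/k)·k = p + p! copies of 0. Now the 0-count equals the 1-count, so i ≠ j fails. So xy^t z = 0^{p+p!} 1^{p+p!} ∉ L.
This is a contradiction; hence L is not regular.

0^{p+p!} 1^{p+p!}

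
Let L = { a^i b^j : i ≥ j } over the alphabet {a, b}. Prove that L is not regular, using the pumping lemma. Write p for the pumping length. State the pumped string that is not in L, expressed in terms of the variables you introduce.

a^{p-k} b^p

Assume L is regular; let p be its pumping constant.
Choose w = a^p b^p ∈ L, with |w| = 2p ≥ p.
The pumping lemma gives a decomposition w = xyz where |xy| ≤ p and |y| ≥ 1.
Because |xy| ≤ p and w begins with p copies of a, we have y = a^k with 1 ≤ k ≤ p.
Consider xy^0z = xz = a^{p-k} b^p. Since k ≥ 1, the a-count p-k is less than p, so i ≥ j fails; thus xz ∉ L.
Contradiction. Therefore L is not regular.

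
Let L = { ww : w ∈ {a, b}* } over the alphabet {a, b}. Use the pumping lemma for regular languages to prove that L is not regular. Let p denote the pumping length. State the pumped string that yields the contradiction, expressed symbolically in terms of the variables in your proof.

Toward a contradiction, assume L is regular with pumping length p.
Take w = a^p b^p a^p b^p = uu where u = a^pb^p; then w ∈ L and |w| = 4p ≥ p.
The pumping lemma gives a decomposition w = xyz where |xy| ≤ p and |y| > 0.
Because |xy| ≤ p and w begins with p copies of a, we have y = a^k with 1 ≤ k ≤ p.
Pump with i = 2: xy^2z = a^{p+k} b^p a^p b^p, of length 4p+k. Suppose this equals vv. The string starts with a and ends with b, so v does too; thus the boundary between the two copies of v is a b→a transition. There is exactly one such transition, at position 2p+k, so |v| = 2p+k and |vv| = 4p+2k ≠ 4p+k since k ≥ 1. So xy^2z ∉ L.
This is a contradiction; hence L is not regular.

a^{p+k} b^p a^p b^p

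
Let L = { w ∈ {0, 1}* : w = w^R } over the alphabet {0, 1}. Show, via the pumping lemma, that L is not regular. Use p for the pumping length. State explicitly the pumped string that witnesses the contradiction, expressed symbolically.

Toward a contradiction, assume L is regular with pumping length p.
Take w = 0^p 1 0^p, a palindrome of length 2p+1 ≥ p.
Write w = xyz as guaranteed by the lemma, with |xy| ≤ p and |y| > 0.
Since the first p symbols of w are all 0's and |xy| ≤ p, y lies entirely in the leading 0-block: y = 0^k for some k with 1 ≤ k ≤ p.
Pump with i = 2: xy^2z = 0^{p+k} 1 0^p. Its reverse is 0^p 1 0^{p+k}, which differs from xy^2z since k ≥ 1. So xy^2z is not a palindrome and xy^2z ∉ L.
This contradicts the pumping lemma, so L is not regular.

0^{p+k} 1 0^p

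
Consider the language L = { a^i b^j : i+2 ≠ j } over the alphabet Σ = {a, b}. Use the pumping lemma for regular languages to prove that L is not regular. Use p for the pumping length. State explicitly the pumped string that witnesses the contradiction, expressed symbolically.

a^{p+p!} b^{p+p!+2}

Toward a contradiction, assume L is regular with pumping length p.
Choose w = a^p b^{p+p!+2}. Since p ≠ (p+p!+2)-2 = p+p!, w ∈ L; and |w| ≥ p.
By the pumping lemma, w = xyz with |xy| ≤ p and y is nonempty.
Since the first p symbols of w are all a's and |xy| ≤ p, y lies entirely in the leading a-block: y = a^k for some k with 1 ≤ k ≤ p.
Since 1 ≤ k ≤ p, k divides p!; set t = 1 + p!/k. Then xy^t z has p + (p!/k)·k = p + p! copies of a. Now the a-count is p+p! and (b-count)-2 = (p+p!+2)-2 = p+p!, so i+2 ≠ j fails. So xy^t z = a^{p+p!} b^{p+p!+2} ∉ L.
Contradiction. Therefore L is not regular.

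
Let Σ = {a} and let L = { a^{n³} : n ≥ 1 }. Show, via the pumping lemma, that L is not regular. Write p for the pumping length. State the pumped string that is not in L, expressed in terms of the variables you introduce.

Suppose for contradiction that L is regular, and let p be the pumping length.
Take w = a^{p³} ∈ L with |w| = p³ ≥ p.
Write w = xyz as guaranteed by the lemma, with |xy| ≤ p and |y| > 0.
Then y = a^k for some k with 1 ≤ k ≤ p.
Pump with i = 2: xy^2z = a^{p³+k}. Since 1 ≤ k ≤ p, p³ < p³+k ≤ p³+p < p³+3p²+3p+1 = (p+1)³, so p³+k is not a perfect cube. So xy^2z ∉ L.
Contradiction. Therefore L is not regular.

a^{p³+k}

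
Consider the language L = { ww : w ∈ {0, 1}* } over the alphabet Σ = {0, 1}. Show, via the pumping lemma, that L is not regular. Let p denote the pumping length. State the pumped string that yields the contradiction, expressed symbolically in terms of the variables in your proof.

Toward a contradiction, assume L is regular with pumping length p.
Take w = 0^p 1^p 0^p 1^p = uu where u = 0^p1^p; then w ∈ L and |w| = 4p ≥ p.
Write w = xyz as guaranteed by the lemma, with |xy| ≤ p and |y| ≥ 1.
Because |xy| ≤ p and w begins with p copies of 0, we have y = 0^k with 1 ≤ k ≤ p.
Pump with i = 2: xy^2z = 0^{p+k} 1^p 0^p 1^p, of length 4p+k. Suppose this equals vv. The string starts with 0 and ends with 1, so v does too; thus the boundary between the two copies of v is a 1→0 transition. There is exactly one such transition, at position 2p+k, so |v| = 2p+k and |vv| = 4p+2k ≠ 4p+k since k ≥ 1. So xy^2z ∉ L.
This contradicts the pumping lemma, so L is not regular.

0^{p+k} 1^p 0^p 1^p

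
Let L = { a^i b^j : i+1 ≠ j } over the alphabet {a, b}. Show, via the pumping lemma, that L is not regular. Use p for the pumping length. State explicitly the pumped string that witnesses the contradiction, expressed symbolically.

a^{p+p!} b^{p+p!+1}

Suppose for contradiction that L is regular, and let p be the pumping length.
Choose w = a^p b^{p+p!+1}. Since p ≠ (p+p!+1)-1 = p+p!, w ∈ L; and |w| ≥ p.
By the pumping lemma, w = xyz with |xy| ≤ p and |y| ≥ 1.
Since the first p symbols of w are all a's and |xy| ≤ p, y lies entirely in the leading a-block: y = a^k for some k with 1 ≤ k ≤ p.
Since 1 ≤ k ≤ p, k divides p!; set t = 1 + p!/k. Then xy^t z has p + (p!/k)·k = p + p! copies of a. Now the a-count is p+p! and (b-count)-1 = (p+p!+1)-1 = p+p!, so i+1 ≠ j fails. So xy^t z = a^{p+p!} b^{p+p!+1} ∉ L.
This contradicts the pumping lemma, so L is not regular.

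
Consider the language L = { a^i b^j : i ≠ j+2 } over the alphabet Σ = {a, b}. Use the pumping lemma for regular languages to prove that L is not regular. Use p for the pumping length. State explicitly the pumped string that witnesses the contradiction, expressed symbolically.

a^{p+p!} b^{p+p!-2}

Suppose for contradiction that L is regular, and let p be the pumping length.
Choose w = a^p b^{p+p!-2}. Since p ≠ (p+p!-2)+2 = p+p!, w ∈ L; and |w| ≥ p.
Write w = xyz as guaranteed by the lemma, with |xy| ≤ p and |y| ≥ 1.
The first p characters of w are a's, so xy (and hence y) consists only of a's. Write y = a^k, 1 ≤ k ≤ p.
Since 1 ≤ k ≤ p, k divides p!; set t = 1 + p!/k. Then xy^t z has p + (p!/k)·k = p + p! copies of a. Now the a-count is p+p! and (b-count)+2 = (p+p!-2)+2 = p+p!, so i ≠ j+2 fails. So xy^t z = a^{p+p!} b^{p+p!-2} ∉ L.
Contradiction. Therefore L is not regular.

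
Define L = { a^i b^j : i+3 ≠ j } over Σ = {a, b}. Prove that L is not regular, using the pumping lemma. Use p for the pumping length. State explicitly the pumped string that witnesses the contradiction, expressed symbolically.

a^{p+p!} b^{p+p!+3}

Assume L is regular; let p be its pumping constant.
Choose w = a^p b^{p+p!+3}. Since p ≠ (p+p!+3)-3 = p+p!, w ∈ L; and |w| ≥ p.
By the pumping lemma, w = xyz with |xy| ≤ p and y is nonempty.
Since the first p symbols of w are all a's and |xy| ≤ p, y lies entirely in the leading a-block: y = a^k for some k with 1 ≤ k ≤ p.
Since 1 ≤ k ≤ p, k divides p!; set t = 1 + p!/k. Then xy^t z has p + (p!/k)·k = p + p! copies of a. Now the a-count is p+p! and (b-count)-3 = (p+p!+3)-3 = p+p!, so i+3 ≠ j fails. So xy^t z = a^{p+p!} b^{p+p!+3} ∉ L.
Contradiction. Therefore L is not regular.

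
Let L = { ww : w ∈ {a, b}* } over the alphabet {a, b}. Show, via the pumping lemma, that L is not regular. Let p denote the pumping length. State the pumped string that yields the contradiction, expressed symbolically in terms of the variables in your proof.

Toward a contradiction, assume L is regular with pumping length p.
Take w = a^p b^p a^p b^p = uu where u = a^pb^p; then w ∈ L and |w| = 4p ≥ p.
Write w = xyz as guaranteed by the lemma, with |xy| ≤ p and y is nonempty.
The first p characters of w are a's, so xy (and hence y) consists only of a's. Write y = a^k, 1 ≤ k ≤ p.
Pump with i = 2: xy^2z = a^{p+k} b^p a^p b^p, of length 4p+k. Suppose this equals vv. The string starts with a and ends with b, so v does too; thus the boundary between the two copies of v is a b→a transition. There is exactly one such transition, at position 2p+k, so |v| = 2p+k and |vv| = 4p+2k ≠ 4p+k since k ≥ 1. So xy^2z ∉ L.
This contradicts the pumping lemma, so L is not regular.

a^{p+k} b^p a^p b^p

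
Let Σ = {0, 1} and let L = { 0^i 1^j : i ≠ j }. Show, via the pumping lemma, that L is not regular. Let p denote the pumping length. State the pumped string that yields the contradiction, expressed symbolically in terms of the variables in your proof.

0^{p+p!} 1^{p+p!}

Assume L is regular. Let p be the pumping length given by the pumping lemma.
Choose w = 0^p 1^{p+p!}. Since p ≠ p+p!, w ∈ L; and |w| ≥ p.
By the pumping lemma, w = xyz with |xy| ≤ p and |y| > 0.
The first p characters of w are 0's, so xy (and hence y) consists only of 0's. Write y = 0^k, 1 ≤ k ≤ p.
Since 1 ≤ k ≤ p, k divides p!; set t = 1 + p!/k. Then xy^t z has p + (p!/k)·k = p + p! copies of 0. Now the 0-count equals the 1-count, so i ≠ j fails. So xy^t z = 0^{p+p!} 1^{p+p!} ∉ L.
Contradiction. Therefore L is not regular.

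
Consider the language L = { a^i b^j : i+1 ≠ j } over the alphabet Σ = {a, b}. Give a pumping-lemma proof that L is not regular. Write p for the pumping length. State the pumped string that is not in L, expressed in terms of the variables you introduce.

Assume L is regular. Let p be the pumping length given by the pumping lemma.
Choose w = a^p b^{p+p!+1}. Since p ≠ (p+p!+1)-1 = p+p!, w ∈ L; and |w| ≥ p.
By the pumping lemma, w = xyz with |xy| ≤ p and |y| > 0.
Because |xy| ≤ p and w begins with p copies of a, we have y = a^k with 1 ≤ k ≤ p.
Since 1 ≤ k ≤ p, k divides p!; set t = 1 + p!/k. Then xy^t z has p + (p!/k)·k = p + p! copies of a. Now the a-count is p+p! and (b-count)-1 = (p+p!+1)-1 = p+p!, so i+1 ≠ j fails. So xy^t z = a^{p+p!} b^{p+p!+1} ∉ L.
This is a contradiction; hence L is not regular.

a^{p+p!} b^{p+p!+1}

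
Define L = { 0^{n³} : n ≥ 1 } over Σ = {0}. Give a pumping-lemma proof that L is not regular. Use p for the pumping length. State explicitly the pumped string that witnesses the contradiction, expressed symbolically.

Suppose for contradiction that L is regular, and let p be the pumping length.
Take w = 0^{p³} ∈ L with |w| = p³ ≥ p.
Write w = xyz as guaranteed by the lemma, with |xy| ≤ p and |y| ≥ 1.
Then y = 0^k for some k with 1 ≤ k ≤ p.
Pump with i = 2: xy^2z = 0^{p³+k}. Since 1 ≤ k ≤ p, p³ < p³+k ≤ p³+p < p³+3p²+3p+1 = (p+1)³, so p³+k is not a perfect cube. So xy^2z ∉ L.
This is a contradiction; hence L is not regular.

0^{p³+k}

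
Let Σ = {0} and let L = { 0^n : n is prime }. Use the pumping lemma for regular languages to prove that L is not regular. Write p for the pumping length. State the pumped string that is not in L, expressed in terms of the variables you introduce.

Toward a contradiction, assume L is regular with pumping length p.
Let q be a prime with q ≥ p+2 (infinitely many primes exist), and take w = 0^q ∈ L with |w| = q ≥ p.
The pumping lemma gives a decomposition w = xyz where |xy| ≤ p and |y| ≥ 1.
Then y = 0^k for some k with 1 ≤ k ≤ p.
Since 1 ≤ k ≤ p, |xz| = q-k. Pump with i = q+1: |xy^{q+1}z| = (q-k)+(q+1)k = q+qk = q(1+k), which is composite (both factors ≥ 2). So xy^{q+1}z = 0^{q(1+k)} ∉ L.
This contradicts the pumping lemma, so L is not regular.

0^{q(1+k)}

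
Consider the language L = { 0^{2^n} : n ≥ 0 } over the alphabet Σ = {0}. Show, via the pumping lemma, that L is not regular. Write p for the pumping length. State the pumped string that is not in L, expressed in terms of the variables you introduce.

0^{2^p+k}

Assume L is regular; let p be its pumping constant.
Take w = 0^{2^p} ∈ L with |w| = 2^p ≥ p.
The pumping lemma gives a decomposition w = xyz where |xy| ≤ p and |y| ≥ 1.
Then y = 0^k for some k with 1 ≤ k ≤ p.
Pump with i = 2: xy^2z = 0^{2^p+k}. Since 1 ≤ k ≤ p < 2^p, we have 2^p < 2^p+k < 2^{p+1}, so 2^p+k is not a power of 2. So xy^2z ∉ L.
This is a contradiction; hence L is not regular.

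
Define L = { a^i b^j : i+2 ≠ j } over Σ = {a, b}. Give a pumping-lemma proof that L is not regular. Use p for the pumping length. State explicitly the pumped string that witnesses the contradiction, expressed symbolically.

Assume L is regular. Let p be the pumping length given by the pumping lemma.
Choose w = a^p b^{p+p!+2}. Since p ≠ (p+p!+2)-2 = p+p!, w ∈ L; and |w| ≥ p.
The pumping lemma gives a decomposition w = xyz where |xy| ≤ p and |y| > 0.
Because |xy| ≤ p and w begins with p copies of a, we have y = a^k with 1 ≤ k ≤ p.
Since 1 ≤ k ≤ p, k divides p!; set t = 1 + p!/k. Then xy^t z has p + (p!/k)·k = p + p! copies of a. Now the a-count is p+p! and (b-count)-2 = (p+p!+2)-2 = p+p!, so i+2 ≠ j fails. So xy^t z = a^{p+p!} b^{p+p!+2} ∉ L.
This contradicts the pumping lemma, so L is not regular.

a^{p+p!} b^{p+p!+2}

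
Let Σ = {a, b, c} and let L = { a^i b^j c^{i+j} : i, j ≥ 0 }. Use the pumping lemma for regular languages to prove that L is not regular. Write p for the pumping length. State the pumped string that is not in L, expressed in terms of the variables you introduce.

a^{p+k} b^p c^{2p}

Toward a contradiction, assume L is regular with pumping length p.
Take w = a^p b^p c^{2p} ∈ L (with i=j=p, i+j=2p), |w| = 4p ≥ p.
By the pumping lemma, w = xyz with |xy| ≤ p and |y| ≥ 1.
Because |xy| ≤ p and w begins with p copies of a, we have y = a^k with 1 ≤ k ≤ p.
Consider xy^2z = a^{p+k} b^p c^{2p}. Now the a- and b-counts sum to 2p+k, but the c-count is 2p ≠ 2p+k. So xy^2z ∉ L.
This is a contradiction; hence L is not regular.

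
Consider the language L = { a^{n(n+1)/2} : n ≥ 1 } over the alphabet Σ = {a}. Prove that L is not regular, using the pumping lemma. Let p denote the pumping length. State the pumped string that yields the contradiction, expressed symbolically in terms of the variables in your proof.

a^{p(p+1)/2+k}

Assume L is regular. Let p be the pumping length given by the pumping lemma.
Take w = a^{p(p+1)/2} ∈ L with |w| = p(p+1)/2 ≥ p.
By the pumping lemma, w = xyz with |xy| ≤ p and y is nonempty.
Then y = a^k for some k with 1 ≤ k ≤ p.
Pump with i = 2: xy^2z = a^{p(p+1)/2+k}. Since 1 ≤ k ≤ p, p(p+1)/2 < p(p+1)/2+k ≤ p(p+1)/2+p < (p+1)(p+2)/2, so p(p+1)/2+k is strictly between consecutive triangular numbers. So xy^2z ∉ L.
Contradiction. Therefore L is not regular.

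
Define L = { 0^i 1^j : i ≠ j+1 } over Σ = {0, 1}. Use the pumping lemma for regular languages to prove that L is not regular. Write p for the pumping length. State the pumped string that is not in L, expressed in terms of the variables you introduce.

Assume L is regular; let p be its pumping constant.
Choose w = 0^p 1^{p+p!-1}. Since p ≠ (p+p!-1)+1 = p+p!, w ∈ L; and |w| ≥ p.
By the pumping lemma, w = xyz with |xy| ≤ p and y is nonempty.
Since the first p symbols of w are all 0's and |xy| ≤ p, y lies entirely in the leading 0-block: y = 0^k for some k with 1 ≤ k ≤ p.
Since 1 ≤ k ≤ p, k divides p!; set t = 1 + p!/k. Then xy^t z has p + (p!/k)·k = p + p! copies of 0. Now the 0-count is p+p! and (1-count)+1 = (p+p!-1)+1 = p+p!, so i ≠ j+1 fails. So xy^t z = 0^{p+p!} 1^{p+p!-1} ∉ L.
This contradicts the pumping lemma, so L is not regular.

0^{p+p!} 1^{p+p!-1}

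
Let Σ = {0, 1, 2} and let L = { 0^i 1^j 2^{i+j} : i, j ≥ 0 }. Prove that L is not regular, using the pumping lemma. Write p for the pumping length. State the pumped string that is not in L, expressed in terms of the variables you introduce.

0^{p+k} 1^p 2^{2p}

Toward a contradiction, assume L is regular with pumping length p.
Take w = 0^p 1^p 2^{2p} ∈ L (with i=j=p, i+j=2p), |w| = 4p ≥ p.
Write w = xyz as guaranteed by the lemma, with |xy| ≤ p and |y| > 0.
The first p characters of w are 0's, so xy (and hence y) consists only of 0's. Write y = 0^k, 1 ≤ k ≤ p.
Consider xy^2z = 0^{p+k} 1^p 2^{2p}. Now the 0- and 1-counts sum to 2p+k, but the 2-count is 2p ≠ 2p+k. So xy^2z ∉ L.
This contradicts the pumping lemma, so L is not regular.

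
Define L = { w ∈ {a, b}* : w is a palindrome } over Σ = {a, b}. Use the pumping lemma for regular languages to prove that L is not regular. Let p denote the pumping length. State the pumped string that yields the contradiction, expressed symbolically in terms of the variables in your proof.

a^{p+k} b a^p

Assume L is regular; let p be its pumping constant.
Take w = a^p b a^p, a palindrome of length 2p+1 ≥ p.
By the pumping lemma, w = xyz with |xy| ≤ p and |y| > 0.
The first p characters of w are a's, so xy (and hence y) consists only of a's. Write y = a^k, 1 ≤ k ≤ p.
Pump with i = 2: xy^2z = a^{p+k} b a^p. Its reverse is a^p b a^{p+k}, which differs from xy^2z since k ≥ 1. So xy^2z is not a palindrome and xy^2z ∉ L.
This is a contradiction; hence L is not regular.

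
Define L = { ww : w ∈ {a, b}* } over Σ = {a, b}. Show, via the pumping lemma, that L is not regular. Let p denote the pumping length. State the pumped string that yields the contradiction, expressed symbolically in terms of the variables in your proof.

a^{p+k} b^p a^p b^p

Suppose for contradiction that L is regular, and let p be the pumping length.
Take w = a^p b^p a^p b^p = uu where u = a^pb^p; then w ∈ L and |w| = 4p ≥ p.
The pumping lemma gives a decomposition w = xyz where |xy| ≤ p and y is nonempty.
Since the first p symbols of w are all a's and |xy| ≤ p, y lies entirely in the leading a-block: y = a^k for some k with 1 ≤ k ≤ p.
Pump with i = 2: xy^2z = a^{p+k} b^p a^p b^p, of length 4p+k. Suppose this equals vv. The string starts with a and ends with b, so v does too; thus the boundary between the two copies of v is a b→a transition. There is exactly one such transition, at position 2p+k, so |v| = 2p+k and |vv| = 4p+2k ≠ 4p+k since k ≥ 1. So xy^2z ∉ L.
This contradicts the pumping lemma, so L is not regular.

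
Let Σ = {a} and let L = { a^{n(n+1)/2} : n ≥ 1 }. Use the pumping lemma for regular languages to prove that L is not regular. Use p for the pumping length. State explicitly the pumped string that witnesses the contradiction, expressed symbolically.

a^{p(p+1)/2+k}

Suppose for contradiction that L is regular, and let p be the pumping length.
Take w = a^{p(p+1)/2} ∈ L with |w| = p(p+1)/2 ≥ p.
The pumping lemma gives a decomposition w = xyz where |xy| ≤ p and y is nonempty.
Then y = a^k for some k with 1 ≤ k ≤ p.
Pump with i = 2: xy^2z = a^{p(p+1)/2+k}. Since 1 ≤ k ≤ p, p(p+1)/2 < p(p+1)/2+k ≤ p(p+1)/2+p < (p+1)(p+2)/2, so p(p+1)/2+k is strictly between consecutive triangular numbers. So xy^2z ∉ L.
Contradiction. Therefore L is not regular.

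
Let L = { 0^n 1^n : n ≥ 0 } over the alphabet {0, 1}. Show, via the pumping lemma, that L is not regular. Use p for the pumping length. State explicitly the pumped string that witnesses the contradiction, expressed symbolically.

Suppose for contradiction that L is regular, and let p be the pumping length.
Take w = 0^p 1^p. Then w ∈ L and |w| = 2p ≥ p.
Write w = xyz as guaranteed by the lemma, with |xy| ≤ p and y is nonempty.
Since the first p symbols of w are all 0's and |xy| ≤ p, y lies entirely in the leading 0-block: y = 0^k for some k with 1 ≤ k ≤ p.
Pump with i = 2: xy^2z = 0^{p+k} 1^p. For this to lie in L we would need p = p+k, which forces k = 0. But k ≥ 1, so xy^2z ∉ L.
This contradicts the pumping lemma, so L is not regular.

0^{p+k} 1^p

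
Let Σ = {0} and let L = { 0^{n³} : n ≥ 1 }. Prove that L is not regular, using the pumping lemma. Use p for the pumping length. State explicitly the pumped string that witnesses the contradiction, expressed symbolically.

Suppose for contradiction that L is regular, and let p be the pumping length.
Take w = 0^{p³} ∈ L with |w| = p³ ≥ p.
Write w = xyz as guaranteed by the lemma, with |xy| ≤ p and |y| ≥ 1.
Then y = 0^k for some k with 1 ≤ k ≤ p.
Pump with i = 2: xy^2z = 0^{p³+k}. Since 1 ≤ k ≤ p, p³ < p³+k ≤ p³+p < p³+3p²+3p+1 = (p+1)³, so p³+k is not a perfect cube. So xy^2z ∉ L.
This contradicts the pumping lemma, so L is not regular.

0^{p³+k}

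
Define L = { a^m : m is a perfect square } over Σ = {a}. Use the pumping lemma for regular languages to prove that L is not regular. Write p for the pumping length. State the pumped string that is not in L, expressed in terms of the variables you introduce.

a^{p²+k}

Assume L is regular. Let p be the pumping length given by the pumping lemma.
Take w = a^{p²} ∈ L with |w| = p² ≥ p.
The pumping lemma gives a decomposition w = xyz where |xy| ≤ p and |y| > 0.
Then y = a^k for some k with 1 ≤ k ≤ p.
Pump with i = 2: xy^2z = a^{p²+k}. Since 1 ≤ k ≤ p, p² < p²+k ≤ p²+p < (p+1)², so p²+k lies strictly between consecutive squares and is not a perfect square. So xy^2z ∉ L.
Contradiction. Therefore L is not regular.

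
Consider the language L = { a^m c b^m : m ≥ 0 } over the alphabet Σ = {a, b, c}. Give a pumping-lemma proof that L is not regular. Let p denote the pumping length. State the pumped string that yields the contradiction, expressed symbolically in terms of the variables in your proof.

a^{p+k} c b^p

Assume L is regular. Let p be the pumping length given by the pumping lemma.
Take w = a^p c b^p ∈ L with |w| = 2p+1 ≥ p.
By the pumping lemma, w = xyz with |xy| ≤ p and |y| > 0.
Since the first p symbols of w are all a's and |xy| ≤ p, y lies entirely in the leading a-block: y = a^k for some k with 1 ≤ k ≤ p.
Pump with i = 2: xy^2z = a^{p+k} c b^p, which would require p+k = p. But k ≥ 1, so xy^2z ∉ L.
Contradiction. Therefore L is not regular.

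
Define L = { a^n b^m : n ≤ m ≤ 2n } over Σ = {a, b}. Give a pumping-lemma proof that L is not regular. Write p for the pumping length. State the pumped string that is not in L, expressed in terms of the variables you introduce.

a^{p+k} b^p

Assume L is regular. Let p be the pumping length given by the pumping lemma.
Take w = a^p b^p ∈ L (since p ≤ p ≤ 2p), with |w| = 2p ≥ p.
By the pumping lemma, w = xyz with |xy| ≤ p and |y| ≥ 1.
The first p characters of w are a's, so xy (and hence y) consists only of a's. Write y = a^k, 1 ≤ k ≤ p.
Pump with i = 2: xy^2z = a^{p+k} b^p. Now n = p+k > p = m, so the condition n ≤ m fails. Thus xy^2z ∉ L.
This is a contradiction; hence L is not regular.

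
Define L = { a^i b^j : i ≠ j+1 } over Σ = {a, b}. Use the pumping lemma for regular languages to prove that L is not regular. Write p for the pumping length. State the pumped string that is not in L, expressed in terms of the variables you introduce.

a^{p+p!} b^{p+p!-1}

Suppose for contradiction that L is regular, and let p be the pumping length.
Choose w = a^p b^{p+p!-1}. Since p ≠ (p+p!-1)+1 = p+p!, w ∈ L; and |w| ≥ p.
By the pumping lemma, w = xyz with |xy| ≤ p and |y| > 0.
The first p characters of w are a's, so xy (and hence y) consists only of a's. Write y = a^k, 1 ≤ k ≤ p.
Since 1 ≤ k ≤ p, k divides p!; set t = 1 + p!/k. Then xy^t z has p + (p!/k)·k = p + p! copies of a. Now the a-count is p+p! and (b-count)+1 = (p+p!-1)+1 = p+p!, so i ≠ j+1 fails. So xy^t z = a^{p+p!} b^{p+p!-1} ∉ L.
This contradicts the pumping lemma, so L is not regular.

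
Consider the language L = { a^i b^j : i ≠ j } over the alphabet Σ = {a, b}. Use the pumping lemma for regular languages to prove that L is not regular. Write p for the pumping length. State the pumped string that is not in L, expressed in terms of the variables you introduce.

Assume L is regular. Let p be the pumping length given by the pumping lemma.
Choose w = a^p b^{p+p!}. Since p ≠ p+p!, w ∈ L; and |w| ≥ p.
By the pumping lemma, w = xyz with |xy| ≤ p and |y| > 0.
Since the first p symbols of w are all a's and |xy| ≤ p, y lies entirely in the leading a-block: y = a^k for some k with 1 ≤ k ≤ p.
Since 1 ≤ k ≤ p, k divides p!; set t = 1 + p!/k. Then xy^t z has p + (p!/k)·k = p + p! copies of a. Now the a-count equals the b-count, so i ≠ j fails. So xy^t z = a^{p+p!} b^{p+p!} ∉ L.
This is a contradiction; hence L is not regular.

a^{p+p!} b^{p+p!}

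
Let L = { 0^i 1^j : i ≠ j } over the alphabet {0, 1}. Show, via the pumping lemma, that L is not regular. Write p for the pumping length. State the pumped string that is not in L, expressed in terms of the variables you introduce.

0^{p+p!} 1^{p+p!}

Assume L is regular. Let p be the pumping length given by the pumping lemma.
Choose w = 0^p 1^{p+p!}. Since p ≠ p+p!, w ∈ L; and |w| ≥ p.
The pumping lemma gives a decomposition w = xyz where |xy| ≤ p and |y| > 0.
Because |xy| ≤ p and w begins with p copies of 0, we have y = 0^k with 1 ≤ k ≤ p.
Since 1 ≤ k ≤ p, k divides p!; set t = 1 + p!/k. Then xy^t z has p + (p!/k)·k = p + p! copies of 0. Now the 0-count equals the 1-count, so i ≠ j fails. So xy^t z = 0^{p+p!} 1^{p+p!} ∉ L.
This contradicts the pumping lemma, so L is not regular.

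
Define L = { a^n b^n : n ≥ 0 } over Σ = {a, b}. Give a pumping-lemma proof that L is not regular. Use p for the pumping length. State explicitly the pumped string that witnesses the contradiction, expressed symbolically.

a^{p+k} b^p

Toward a contradiction, assume L is regular with pumping length p.
Take w = a^p b^p. Then w ∈ L and |w| = 2p ≥ p.
The pumping lemma gives a decomposition w = xyz where |xy| ≤ p and |y| ≥ 1.
The first p characters of w are a's, so xy (and hence y) consists only of a's. Write y = a^k, 1 ≤ k ≤ p.
Pump with i = 2: xy^2z = a^{p+k} b^p. For this to lie in L we would need p = p+k, which forces k = 0. But k ≥ 1, so xy^2z ∉ L.
This is a contradiction; hence L is not regular.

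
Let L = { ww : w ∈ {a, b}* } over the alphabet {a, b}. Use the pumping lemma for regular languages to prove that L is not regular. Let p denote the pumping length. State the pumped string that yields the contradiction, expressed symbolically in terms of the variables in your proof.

Suppose for contradiction that L is regular, and let p be the pumping length.
Take w = a^p b^p a^p b^p = uu where u = a^pb^p; then w ∈ L and |w| = 4p ≥ p.
The pumping lemma gives a decomposition w = xyz where |xy| ≤ p and |y| > 0.
Since the first p symbols of w are all a's and |xy| ≤ p, y lies entirely in the leading a-block: y = a^k for some k with 1 ≤ k ≤ p.
Pump with i = 2: xy^2z = a^{p+k} b^p a^p b^p, of length 4p+k. Suppose this equals vv. The string starts with a and ends with b, so v does too; thus the boundary between the two copies of v is a b→a transition. There is exactly one such transition, at position 2p+k, so |v| = 2p+k and |vv| = 4p+2k ≠ 4p+k since k ≥ 1. So xy^2z ∉ L.
This contradicts the pumping lemma, so L is not regular.

a^{p+k} b^p a^p b^p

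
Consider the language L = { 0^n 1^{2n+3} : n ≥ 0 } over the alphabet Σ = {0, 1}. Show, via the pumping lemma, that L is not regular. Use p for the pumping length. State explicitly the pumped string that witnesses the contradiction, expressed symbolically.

0^{p+k} 1^{2p+3}

Suppose for contradiction that L is regular, and let p be the pumping length.
Choose w = 0^p 1^{2p+3}, which is in L with |w| = 3p+3 ≥ p.
By the pumping lemma, w = xyz with |xy| ≤ p and y is nonempty.
Since the first p symbols of w are all 0's and |xy| ≤ p, y lies entirely in the leading 0-block: y = 0^k for some k with 1 ≤ k ≤ p.
Pump with i = 2: xy^2z = 0^{p+k} 1^{2p+3}. For this to lie in L we would need 2p+3 = 2(p+k)+3, which forces k = 0. But k ≥ 1, so xy^2z ∉ L.
Contradiction. Therefore L is not regular.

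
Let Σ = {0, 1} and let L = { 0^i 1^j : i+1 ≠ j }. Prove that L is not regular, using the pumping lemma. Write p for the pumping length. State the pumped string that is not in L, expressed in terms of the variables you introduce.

Assume L is regular. Let p be the pumping length given by the pumping lemma.
Choose w = 0^p 1^{p+p!+1}. Since p ≠ (p+p!+1)-1 = p+p!, w ∈ L; and |w| ≥ p.
By the pumping lemma, w = xyz with |xy| ≤ p and y is nonempty.
The first p characters of w are 0's, so xy (and hence y) consists only of 0's. Write y = 0^k, 1 ≤ k ≤ p.
Since 1 ≤ k ≤ p, k divides p!; set t = 1 + p!/k. Then xy^t z has p + (p!/k)·k = p + p! copies of 0. Now the 0-count is p+p! and (1-count)-1 = (p+p!+1)-1 = p+p!, so i+1 ≠ j fails. So xy^t z = 0^{p+p!} 1^{p+p!+1} ∉ L.
This contradicts the pumping lemma, so L is not regular.

0^{p+p!} 1^{p+p!+1}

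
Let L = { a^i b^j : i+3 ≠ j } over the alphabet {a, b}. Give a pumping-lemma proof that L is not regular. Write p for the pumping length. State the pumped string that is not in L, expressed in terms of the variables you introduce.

a^{p+p!} b^{p+p!+3}

Assume L is regular. Let p be the pumping length given by the pumping lemma.
Choose w = a^p b^{p+p!+3}. Since p ≠ (p+p!+3)-3 = p+p!, w ∈ L; and |w| ≥ p.
Write w = xyz as guaranteed by the lemma, with |xy| ≤ p and y is nonempty.
Because |xy| ≤ p and w begins with p copies of a, we have y = a^k with 1 ≤ k ≤ p.
Since 1 ≤ k ≤ p, k divides p!; set t = 1 + p!/k. Then xy^t z has p + (p!/k)·k = p + p! copies of a. Now the a-count is p+p! and (b-count)-3 = (p+p!+3)-3 = p+p!, so i+3 ≠ j fails. So xy^t z = a^{p+p!} b^{p+p!+3} ∉ L.
This contradicts the pumping lemma, so L is not regular.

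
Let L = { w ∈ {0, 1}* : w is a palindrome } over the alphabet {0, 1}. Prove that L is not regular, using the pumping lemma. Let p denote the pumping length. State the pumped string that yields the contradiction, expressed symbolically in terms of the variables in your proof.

Suppose for contradiction that L is regular, and let p be the pumping length.
Take w = 0^p 1 0^p, a palindrome of length 2p+1 ≥ p.
By the pumping lemma, w = xyz with |xy| ≤ p and y is nonempty.
Because |xy| ≤ p and w begins with p copies of 0, we have y = 0^k with 1 ≤ k ≤ p.
Pump with i = 2: xy^2z = 0^{p+k} 1 0^p. Its reverse is 0^p 1 0^{p+k}, which differs from xy^2z since k ≥ 1. So xy^2z is not a palindrome and xy^2z ∉ L.
This contradicts the pumping lemma, so L is not regular.

0^{p+k} 1 0^p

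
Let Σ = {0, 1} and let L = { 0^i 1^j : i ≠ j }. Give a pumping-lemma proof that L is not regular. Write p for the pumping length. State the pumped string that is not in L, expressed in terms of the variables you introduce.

0^{p+p!} 1^{p+p!}

Toward a contradiction, assume L is regular with pumping length p.
Choose w = 0^p 1^{p+p!}. Since p ≠ p+p!, w ∈ L; and |w| ≥ p.
By the pumping lemma, w = xyz with |xy| ≤ p and y is nonempty.
Since the first p symbols of w are all 0's and |xy| ≤ p, y lies entirely in the leading 0-block: y = 0^k for some k with 1 ≤ k ≤ p.
Since 1 ≤ k ≤ p, k divides p!; set t = 1 + p!/k. Then xy^t z has p + (p!/k)·k = p + p! copies of 0. Now the 0-count equals the 1-count, so i ≠ j fails. So xy^t z = 0^{p+p!} 1^{p+p!} ∉ L.
Contradiction. Therefore L is not regular.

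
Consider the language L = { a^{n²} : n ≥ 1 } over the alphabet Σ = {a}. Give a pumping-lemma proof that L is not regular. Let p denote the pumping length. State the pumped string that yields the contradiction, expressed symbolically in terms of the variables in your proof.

Toward a contradiction, assume L is regular with pumping length p.
Take w = a^{p²} ∈ L with |w| = p² ≥ p.
By the pumping lemma, w = xyz with |xy| ≤ p and |y| ≥ 1.
Then y = a^k for some k with 1 ≤ k ≤ p.
Pump with i = 2: xy^2z = a^{p²+k}. Since 1 ≤ k ≤ p, p² < p²+k ≤ p²+p < (p+1)², so p²+k lies strictly between consecutive squares and is not a perfect square. So xy^2z ∉ L.
This contradicts the pumping lemma, so L is not regular.

a^{p²+k}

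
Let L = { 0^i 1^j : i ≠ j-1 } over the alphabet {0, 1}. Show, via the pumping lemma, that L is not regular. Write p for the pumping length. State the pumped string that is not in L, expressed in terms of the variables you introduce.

0^{p+p!} 1^{p+p!+1}

Assume L is regular. Let p be the pumping length given by the pumping lemma.
Choose w = 0^p 1^{p+p!+1}. Since p ≠ (p+p!+1)-1 = p+p!, w ∈ L; and |w| ≥ p.
Write w = xyz as guaranteed by the lemma, with |xy| ≤ p and |y| ≥ 1.
The first p characters of w are 0's, so xy (and hence y) consists only of 0's. Write y = 0^k, 1 ≤ k ≤ p.
Since 1 ≤ k ≤ p, k divides p!; set t = 1 + p!/k. Then xy^t z has p + (p!/k)·k = p + p! copies of 0. Now the 0-count is p+p! and (1-count)-1 = (p+p!+1)-1 = p+p!, so i ≠ j-1 fails. So xy^t z = 0^{p+p!} 1^{p+p!+1} ∉ L.
This contradicts the pumping lemma, so L is not regular.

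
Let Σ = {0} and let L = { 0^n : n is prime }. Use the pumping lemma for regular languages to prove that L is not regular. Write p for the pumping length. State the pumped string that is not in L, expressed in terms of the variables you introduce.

0^{q(1+k)}

Assume L is regular; let p be its pumping constant.
Let q be a prime with q ≥ p+2 (infinitely many primes exist), and take w = 0^q ∈ L with |w| = q ≥ p.
By the pumping lemma, w = xyz with |xy| ≤ p and y is nonempty.
Then y = 0^k for some k with 1 ≤ k ≤ p.
Since 1 ≤ k ≤ p, |xz| = q-k. Pump with i = q+1: |xy^{q+1}z| = (q-k)+(q+1)k = q+qk = q(1+k), which is composite (both factors ≥ 2). So xy^{q+1}z = 0^{q(1+k)} ∉ L.
This contradicts the pumping lemma, so L is not regular.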